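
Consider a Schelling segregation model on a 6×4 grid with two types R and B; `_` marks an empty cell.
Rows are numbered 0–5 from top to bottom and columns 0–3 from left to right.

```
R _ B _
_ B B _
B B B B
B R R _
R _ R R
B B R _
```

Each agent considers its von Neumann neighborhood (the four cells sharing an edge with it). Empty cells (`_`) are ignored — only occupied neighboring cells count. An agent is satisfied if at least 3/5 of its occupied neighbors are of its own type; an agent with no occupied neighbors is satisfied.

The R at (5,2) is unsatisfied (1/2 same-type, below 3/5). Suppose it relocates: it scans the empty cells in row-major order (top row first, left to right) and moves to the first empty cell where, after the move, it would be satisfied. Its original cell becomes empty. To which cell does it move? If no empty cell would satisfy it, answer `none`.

Vacating (5,2). Empty cells in order:
  (0,1): 1/3 same-type → still unsatisfied.
  (0,3): 0/1 same-type → still unsatisfied.
  (1,0): 1/3 same-type → still unsatisfied.
  (1,3): 0/2 same-type → still unsatisfied.
  (3,3): 2/3 same-type → satisfied — stop here.

(3,3)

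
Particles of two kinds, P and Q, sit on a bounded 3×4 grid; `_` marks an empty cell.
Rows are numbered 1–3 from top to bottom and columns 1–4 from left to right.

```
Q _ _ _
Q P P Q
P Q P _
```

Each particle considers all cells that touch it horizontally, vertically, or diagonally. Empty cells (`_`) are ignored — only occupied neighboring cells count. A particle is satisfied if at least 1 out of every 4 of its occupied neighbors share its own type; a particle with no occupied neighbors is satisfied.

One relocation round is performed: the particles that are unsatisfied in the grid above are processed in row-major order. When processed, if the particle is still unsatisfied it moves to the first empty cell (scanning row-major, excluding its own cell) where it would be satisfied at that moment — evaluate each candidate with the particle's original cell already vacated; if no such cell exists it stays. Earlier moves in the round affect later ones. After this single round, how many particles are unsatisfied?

Initially unsatisfied (in order): (2,4), (3,2).
  (2,4) → (1,2).
  (3,2) → (1,3).
Resulting grid:
Q Q Q _
Q P P _
P _ P _
All satisfied now.

0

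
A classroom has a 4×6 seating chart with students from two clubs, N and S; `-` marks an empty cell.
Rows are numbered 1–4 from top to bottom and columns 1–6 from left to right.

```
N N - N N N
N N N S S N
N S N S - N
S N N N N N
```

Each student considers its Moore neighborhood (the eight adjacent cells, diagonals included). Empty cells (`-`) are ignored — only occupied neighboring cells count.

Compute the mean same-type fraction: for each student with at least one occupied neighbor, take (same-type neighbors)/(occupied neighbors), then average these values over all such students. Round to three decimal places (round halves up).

0.627

Row 1: (1,1)N 3/3 · (1,2)N 4/4 · (1,4)N 2/4 · (1,5)N 3/5 · (1,6)N 2/3
Row 2: (2,1)N 4/5 · (2,2)N 6/7 · (2,3)N 4/7 · (2,4)S 2/6 · (2,5)S 2/7 · (2,6)N 3/4
Row 3: (3,1)N 3/5 · (3,2)S 1/8 · (3,3)N 5/8 · (3,4)S 2/7 · (3,6)N 3/4
Row 4: (4,1)S 1/3 · (4,2)N 3/5 · (4,3)N 3/5 · (4,4)N 3/4 · (4,5)N 3/4 · (4,6)N 2/2
Sum over 22 students: 3/3 + 4/4 + 2/4 + 3/5 + 2/3 + 4/5 + 6/7 + 4/7 + 2/6 + 2/7 + 3/4 + 3/5 + 1/8 + 5/8 + 2/7 + 3/4 + 1/3 + 3/5 + 3/5 + 3/4 + 3/4 + 2/2 = 827/60; mean = 827/60 ÷ 22 = 827/1320 = 0.626515… → 0.627.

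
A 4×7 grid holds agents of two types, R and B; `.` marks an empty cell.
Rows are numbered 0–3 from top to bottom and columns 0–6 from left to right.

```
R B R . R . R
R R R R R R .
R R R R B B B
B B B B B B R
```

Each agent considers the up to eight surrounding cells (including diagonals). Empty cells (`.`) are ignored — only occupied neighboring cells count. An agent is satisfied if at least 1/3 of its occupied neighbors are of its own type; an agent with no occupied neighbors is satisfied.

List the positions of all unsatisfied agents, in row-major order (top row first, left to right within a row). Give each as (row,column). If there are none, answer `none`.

Row 0: (0,0)R 2/3 ✓ · (0,1)B 0/5 ✗ · (0,2)R 3/4 ✓ · (0,4)R 3/3 ✓ · (0,6)R 1/1 ✓
Row 1: (1,0)R 4/5 ✓ · (1,1)R 7/8 ✓ · (1,2)R 6/7 ✓ · (1,3)R 6/7 ✓ · (1,4)R 4/6 ✓ · (1,5)R 3/6 ✓
Row 2: (2,0)R 3/5 ✓ · (2,1)R 5/8 ✓ · (2,2)R 5/8 ✓ · (2,3)R 4/8 ✓ · (2,4)B 4/8 ✓ · (2,5)B 4/7 ✓ · (2,6)B 2/4 ✓
Row 3: (3,0)B 1/3 ✓ · (3,1)B 2/5 ✓ · (3,2)B 2/5 ✓ · (3,3)B 3/5 ✓ · (3,4)B 4/5 ✓ · (3,5)B 4/5 ✓ · (3,6)R 0/3 ✗

(0,1), (3,6)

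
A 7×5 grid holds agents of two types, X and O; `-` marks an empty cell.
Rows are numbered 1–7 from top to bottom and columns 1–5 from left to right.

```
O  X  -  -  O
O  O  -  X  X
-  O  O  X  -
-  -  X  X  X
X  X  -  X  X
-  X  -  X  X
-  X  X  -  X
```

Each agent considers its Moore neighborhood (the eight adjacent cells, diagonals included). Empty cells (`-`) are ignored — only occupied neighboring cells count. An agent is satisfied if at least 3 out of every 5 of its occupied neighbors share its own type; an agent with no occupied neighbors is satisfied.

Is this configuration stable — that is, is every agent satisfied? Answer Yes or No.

No

(1,1)O 2/3 ✓
(1,2)X 0/3 ✗
(1,5)O 0/2 ✗
(2,1)O 3/4 ✓
(2,2)O 4/5 ✓
(2,4)X 2/4 ✗
(2,5)X 2/3 ✓
(3,2)O 3/4 ✓
(3,3)O 2/6 ✗
(3,4)X 5/6 ✓
(4,3)X 4/6 ✓
(4,4)X 5/6 ✓
(4,5)X 4/4 ✓
(5,1)X 2/2 ✓
(5,2)X 3/3 ✓
(5,4)X 6/6 ✓
(5,5)X 5/5 ✓
(6,2)X 4/4 ✓
(6,4)X 5/5 ✓
(6,5)X 4/4 ✓
(7,2)X 2/2 ✓
(7,3)X 3/3 ✓
(7,5)X 2/2 ✓
For instance (1,2) has only 0/3 same-type neighbors, below 3/5.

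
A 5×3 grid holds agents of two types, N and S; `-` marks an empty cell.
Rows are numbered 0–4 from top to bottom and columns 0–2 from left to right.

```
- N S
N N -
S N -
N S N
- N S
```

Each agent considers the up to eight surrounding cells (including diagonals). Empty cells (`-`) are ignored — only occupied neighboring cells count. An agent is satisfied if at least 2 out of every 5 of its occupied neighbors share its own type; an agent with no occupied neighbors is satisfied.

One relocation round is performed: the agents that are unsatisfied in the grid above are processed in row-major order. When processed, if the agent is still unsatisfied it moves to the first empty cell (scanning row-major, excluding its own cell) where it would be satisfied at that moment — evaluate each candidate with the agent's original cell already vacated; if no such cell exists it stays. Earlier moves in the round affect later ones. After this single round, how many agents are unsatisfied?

4

Initially unsatisfied (in order): (0,2), (2,0), (3,1), (4,2).
  (0,2): no empty cell satisfies it; stays.
  (2,0): no empty cell satisfies it; stays.
  (3,1): no empty cell satisfies it; stays.
  (4,2): no empty cell satisfies it; stays.
Resulting grid:
- N S
N N -
S N -
N S N
- N S
Unsatisfied now: (0,2), (2,0), (3,1), (4,2).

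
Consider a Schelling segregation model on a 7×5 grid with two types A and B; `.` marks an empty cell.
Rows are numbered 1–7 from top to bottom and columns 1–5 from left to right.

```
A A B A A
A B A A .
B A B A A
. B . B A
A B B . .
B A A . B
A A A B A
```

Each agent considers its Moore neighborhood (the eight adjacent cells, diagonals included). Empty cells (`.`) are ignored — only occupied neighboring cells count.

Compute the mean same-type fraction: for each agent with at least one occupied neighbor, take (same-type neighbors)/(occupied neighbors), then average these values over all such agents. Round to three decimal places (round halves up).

0.537

(1,1)A 2/3
(1,2)A 3/5
(1,3)B 1/5
(1,4)A 3/4
(1,5)A 2/2
(2,1)A 3/5
(2,2)B 3/8
(2,3)A 5/8
(2,4)A 5/7
(3,1)B 2/4
(3,2)A 2/6
(3,3)B 3/7
(3,4)A 4/6
(3,5)A 3/4
(4,2)B 4/6
(4,4)B 2/5
(4,5)A 2/3
(5,1)A 1/4
(5,2)B 3/6
(5,3)B 3/5
(6,1)B 1/5
(6,2)A 5/8
(6,3)A 3/6
(6,5)B 1/2
(7,1)A 2/3
(7,2)A 4/5
(7,3)A 3/4
(7,4)B 1/4
(7,5)A 0/2
Sum over 29 agents: 2/3 + 3/5 + 1/5 + 3/4 + 2/2 + 3/5 + 3/8 + 5/8 + 5/7 + 2/4 + 2/6 + 3/7 + 4/6 + 3/4 + 4/6 + 2/5 + 2/3 + 1/4 + 3/6 + 3/5 + 1/5 + 5/8 + 3/6 + 1/2 + 2/3 + 4/5 + 3/4 + 1/4 + 0/2 = 13091/840; mean = 13091/840 ÷ 29 = 13091/24360 = 0.537397… → 0.537.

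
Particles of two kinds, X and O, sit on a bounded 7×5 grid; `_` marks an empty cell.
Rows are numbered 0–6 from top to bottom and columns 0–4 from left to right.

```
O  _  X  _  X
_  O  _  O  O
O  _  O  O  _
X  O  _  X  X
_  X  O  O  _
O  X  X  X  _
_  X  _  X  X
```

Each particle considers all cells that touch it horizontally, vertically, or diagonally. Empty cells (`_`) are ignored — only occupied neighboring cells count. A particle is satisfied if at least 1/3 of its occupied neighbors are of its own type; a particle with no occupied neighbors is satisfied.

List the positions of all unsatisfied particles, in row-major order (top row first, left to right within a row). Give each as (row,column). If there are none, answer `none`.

(0,0)O 1/1 ok
(0,2)X 0/2 unhappy
(0,4)X 0/2 unhappy
(1,1)O 3/4 ok
(1,3)O 3/5 ok
(1,4)O 2/3 ok
(2,0)O 2/3 ok
(2,2)O 4/5 ok
(2,3)O 3/5 ok
(3,0)X 1/3 ok
(3,1)O 3/5 ok
(3,3)X 1/5 unhappy
(3,4)X 1/3 ok
(4,1)X 3/6 ok
(4,2)O 2/7 unhappy
(4,3)O 1/5 unhappy
(5,0)O 0/3 unhappy
(5,1)X 3/5 ok
(5,2)X 5/7 ok
(5,3)X 3/5 ok
(6,1)X 2/3 ok
(6,3)X 3/3 ok
(6,4)X 2/2 ok

(0,2), (0,4), (3,3), (4,2), (4,3), (5,0)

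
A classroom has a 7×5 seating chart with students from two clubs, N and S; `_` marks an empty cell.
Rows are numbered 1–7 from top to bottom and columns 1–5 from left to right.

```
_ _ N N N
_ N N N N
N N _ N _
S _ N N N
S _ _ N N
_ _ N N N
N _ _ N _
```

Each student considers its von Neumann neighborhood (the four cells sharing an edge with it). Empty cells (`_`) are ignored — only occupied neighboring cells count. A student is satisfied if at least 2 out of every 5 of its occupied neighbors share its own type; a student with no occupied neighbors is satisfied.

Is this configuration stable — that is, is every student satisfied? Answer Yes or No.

Yes

(1,3)N 2/2 ok
(1,4)N 3/3 ok
(1,5)N 2/2 ok
(2,2)N 2/2 ok
(2,3)N 3/3 ok
(2,4)N 4/4 ok
(2,5)N 2/2 ok
(3,1)N 1/2 ok
(3,2)N 2/2 ok
(3,4)N 2/2 ok
(4,1)S 1/2 ok
(4,3)N 1/1 ok
(4,4)N 4/4 ok
(4,5)N 2/2 ok
(5,1)S 1/1 ok
(5,4)N 3/3 ok
(5,5)N 3/3 ok
(6,3)N 1/1 ok
(6,4)N 4/4 ok
(6,5)N 2/2 ok
(7,1)N 0/0 ok
(7,4)N 1/1 ok
All meet the threshold, so the configuration is stable.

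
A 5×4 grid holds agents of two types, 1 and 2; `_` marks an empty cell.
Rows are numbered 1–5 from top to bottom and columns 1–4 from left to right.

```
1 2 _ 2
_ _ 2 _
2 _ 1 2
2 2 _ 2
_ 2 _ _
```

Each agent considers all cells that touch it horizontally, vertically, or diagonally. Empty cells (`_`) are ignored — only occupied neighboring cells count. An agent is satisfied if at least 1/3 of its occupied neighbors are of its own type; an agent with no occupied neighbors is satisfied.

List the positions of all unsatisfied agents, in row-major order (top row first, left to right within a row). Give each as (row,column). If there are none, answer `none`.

(1,1), (3,3)

(1,1)1 0/1 not
(1,2)2 1/2 satisfied
(1,4)2 1/1 satisfied
(2,3)2 3/4 satisfied
(3,1)2 2/2 satisfied
(3,3)1 0/4 not
(3,4)2 2/3 satisfied
(4,1)2 3/3 satisfied
(4,2)2 3/4 satisfied
(4,4)2 1/2 satisfied
(5,2)2 2/2 satisfied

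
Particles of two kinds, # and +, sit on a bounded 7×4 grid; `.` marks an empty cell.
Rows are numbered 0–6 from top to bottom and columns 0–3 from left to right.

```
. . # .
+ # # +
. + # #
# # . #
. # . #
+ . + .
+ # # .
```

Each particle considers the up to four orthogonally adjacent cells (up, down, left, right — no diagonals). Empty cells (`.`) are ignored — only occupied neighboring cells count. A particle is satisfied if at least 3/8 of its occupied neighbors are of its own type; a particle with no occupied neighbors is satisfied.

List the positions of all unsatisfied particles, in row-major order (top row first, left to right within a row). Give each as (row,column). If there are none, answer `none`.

(1,0), (1,1), (1,3), (2,1), (5,2)

Row 0: (0,2)# 1/1 satisfied
Row 1: (1,0)+ 0/1 not · (1,1)# 1/3 not · (1,2)# 3/4 satisfied · (1,3)+ 0/2 not
Row 2: (2,1)+ 0/3 not · (2,2)# 2/3 satisfied · (2,3)# 2/3 satisfied
Row 3: (3,0)# 1/1 satisfied · (3,1)# 2/3 satisfied · (3,3)# 2/2 satisfied
Row 4: (4,1)# 1/1 satisfied · (4,3)# 1/1 satisfied
Row 5: (5,0)+ 1/1 satisfied · (5,2)+ 0/1 not
Row 6: (6,0)+ 1/2 satisfied · (6,1)# 1/2 satisfied · (6,2)# 1/2 satisfied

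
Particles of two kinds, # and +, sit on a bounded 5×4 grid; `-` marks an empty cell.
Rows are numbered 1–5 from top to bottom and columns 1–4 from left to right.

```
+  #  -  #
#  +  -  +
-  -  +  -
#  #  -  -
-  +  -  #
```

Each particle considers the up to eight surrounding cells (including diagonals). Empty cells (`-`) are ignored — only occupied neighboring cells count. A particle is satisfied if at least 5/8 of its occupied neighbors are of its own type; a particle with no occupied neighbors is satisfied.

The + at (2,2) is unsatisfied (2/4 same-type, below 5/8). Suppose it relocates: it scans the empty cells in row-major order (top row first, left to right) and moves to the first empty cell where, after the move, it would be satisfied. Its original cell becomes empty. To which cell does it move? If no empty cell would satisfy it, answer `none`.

Vacating (2,2). Empty cells in order:
  (1,3): 1/3 same-type → still unsatisfied.
  (2,3): 2/4 same-type → still unsatisfied.
  (3,1): 0/3 same-type → still unsatisfied.
  (3,2): 1/4 same-type → still unsatisfied.
  (3,4): 2/2 same-type → satisfied — stop here.

(3,4)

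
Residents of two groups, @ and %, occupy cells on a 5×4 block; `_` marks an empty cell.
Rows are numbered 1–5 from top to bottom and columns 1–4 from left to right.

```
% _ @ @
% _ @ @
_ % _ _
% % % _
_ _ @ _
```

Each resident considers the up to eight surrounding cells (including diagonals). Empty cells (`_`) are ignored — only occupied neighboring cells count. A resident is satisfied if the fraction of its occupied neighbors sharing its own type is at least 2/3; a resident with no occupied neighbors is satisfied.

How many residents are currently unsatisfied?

Row 1: (1,1)% 1/1 ✓ · (1,3)@ 3/3 ✓ · (1,4)@ 3/3 ✓
Row 2: (2,1)% 2/2 ✓ · (2,3)@ 3/4 ✓ · (2,4)@ 3/3 ✓
Row 3: (3,2)% 4/5 ✓
Row 4: (4,1)% 2/2 ✓ · (4,2)% 3/4 ✓ · (4,3)% 2/3 ✓
Row 5: (5,3)@ 0/2 ✗
Unsatisfied: (5,3) — 1 in total.

1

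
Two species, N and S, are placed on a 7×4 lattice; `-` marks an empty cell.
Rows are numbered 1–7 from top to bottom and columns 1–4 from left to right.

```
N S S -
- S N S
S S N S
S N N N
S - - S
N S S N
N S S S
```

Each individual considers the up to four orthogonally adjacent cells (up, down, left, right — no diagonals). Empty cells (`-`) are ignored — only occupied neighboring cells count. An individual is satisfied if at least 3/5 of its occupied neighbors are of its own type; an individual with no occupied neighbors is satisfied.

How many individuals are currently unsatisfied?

(1,1)N 0/1 unhappy
(1,2)S 2/3 ok
(1,3)S 1/2 unhappy
(2,2)S 2/3 ok
(2,3)N 1/4 unhappy
(2,4)S 1/2 unhappy
(3,1)S 2/2 ok
(3,2)S 2/4 unhappy
(3,3)N 2/4 unhappy
(3,4)S 1/3 unhappy
(4,1)S 2/3 ok
(4,2)N 1/3 unhappy
(4,3)N 3/3 ok
(4,4)N 1/3 unhappy
(5,1)S 1/2 unhappy
(5,4)S 0/2 unhappy
(6,1)N 1/3 unhappy
(6,2)S 2/3 ok
(6,3)S 2/3 ok
(6,4)N 0/3 unhappy
(7,1)N 1/2 unhappy
(7,2)S 2/3 ok
(7,3)S 3/3 ok
(7,4)S 1/2 unhappy
Unsatisfied: (1,1), (1,3), (2,3), (2,4), (3,2), (3,3), (3,4), (4,2), (4,4), (5,1), (5,4), (6,1), (6,4), (7,1), (7,4) — 15 in total.

15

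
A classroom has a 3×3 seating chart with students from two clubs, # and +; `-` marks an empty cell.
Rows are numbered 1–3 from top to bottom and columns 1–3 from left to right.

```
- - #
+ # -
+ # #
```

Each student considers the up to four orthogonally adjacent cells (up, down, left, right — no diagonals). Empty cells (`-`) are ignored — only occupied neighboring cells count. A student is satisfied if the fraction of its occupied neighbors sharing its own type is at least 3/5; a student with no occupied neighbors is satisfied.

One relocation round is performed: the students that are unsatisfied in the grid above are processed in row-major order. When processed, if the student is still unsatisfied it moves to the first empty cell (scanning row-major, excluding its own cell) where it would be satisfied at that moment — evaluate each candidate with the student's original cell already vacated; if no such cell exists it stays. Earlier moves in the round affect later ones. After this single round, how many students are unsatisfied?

Initially unsatisfied (in order): (2,1), (2,2), (3,1).
  (2,1) → (1,1).
  (2,2): now satisfied by earlier moves; stays.
  (3,1): no empty cell satisfies it; stays.
Resulting grid:
+ - #
- # -
+ # #
Unsatisfied now: (3,1).

1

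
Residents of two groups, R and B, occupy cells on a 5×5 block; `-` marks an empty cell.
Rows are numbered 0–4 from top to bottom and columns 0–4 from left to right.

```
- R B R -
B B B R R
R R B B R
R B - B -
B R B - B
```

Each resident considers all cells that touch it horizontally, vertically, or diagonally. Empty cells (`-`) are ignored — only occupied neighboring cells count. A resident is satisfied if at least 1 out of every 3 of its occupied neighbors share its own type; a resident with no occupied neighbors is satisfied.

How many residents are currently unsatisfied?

Row 0: (0,1)R 0/4 not · (0,2)B 2/5 satisfied · (0,3)R 2/4 satisfied
Row 1: (1,0)B 1/4 not · (1,1)B 4/7 satisfied · (1,2)B 4/8 satisfied · (1,3)R 3/7 satisfied · (1,4)R 3/4 satisfied
Row 2: (2,0)R 2/5 satisfied · (2,1)R 2/7 not · (2,2)B 5/7 satisfied · (2,3)B 3/6 satisfied · (2,4)R 2/4 satisfied
Row 3: (3,0)R 3/5 satisfied · (3,1)B 3/7 satisfied · (3,3)B 4/5 satisfied
Row 4: (4,0)B 1/3 satisfied · (4,1)R 1/4 not · (4,2)B 2/3 satisfied · (4,4)B 1/1 satisfied
Unsatisfied: (0,1), (1,0), (2,1), (4,1) — 4 in total.

4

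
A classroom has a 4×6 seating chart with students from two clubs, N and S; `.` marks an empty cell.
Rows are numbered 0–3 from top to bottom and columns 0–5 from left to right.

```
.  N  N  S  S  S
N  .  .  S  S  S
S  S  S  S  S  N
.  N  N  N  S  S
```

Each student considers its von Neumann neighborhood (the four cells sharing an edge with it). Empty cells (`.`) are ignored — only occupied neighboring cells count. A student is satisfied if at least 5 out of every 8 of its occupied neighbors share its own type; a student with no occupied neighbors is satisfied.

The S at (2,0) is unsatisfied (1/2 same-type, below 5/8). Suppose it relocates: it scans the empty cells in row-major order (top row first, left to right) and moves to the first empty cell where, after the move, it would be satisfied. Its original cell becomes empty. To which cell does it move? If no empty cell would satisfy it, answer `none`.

(1,2)

Vacating (2,0). Empty cells in order:
  (0,0): 0/2 same-type → still unsatisfied.
  (1,1): 1/3 same-type → still unsatisfied.
  (1,2): 2/3 same-type → satisfied — stop here.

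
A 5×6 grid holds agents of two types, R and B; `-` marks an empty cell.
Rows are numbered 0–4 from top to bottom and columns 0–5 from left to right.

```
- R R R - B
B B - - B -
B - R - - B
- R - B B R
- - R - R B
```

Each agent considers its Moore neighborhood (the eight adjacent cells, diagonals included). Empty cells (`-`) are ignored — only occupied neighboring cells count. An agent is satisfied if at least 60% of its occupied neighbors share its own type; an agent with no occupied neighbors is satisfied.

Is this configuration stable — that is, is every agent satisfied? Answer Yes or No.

No

Row 0: (0,1)R 1/3 ✗ · (0,2)R 2/3 ✓ · (0,3)R 1/2 ✗ · (0,5)B 1/1 ✓
Row 1: (1,0)B 2/3 ✓ · (1,1)B 2/5 ✗ · (1,4)B 2/3 ✓
Row 2: (2,0)B 2/3 ✓ · (2,2)R 1/3 ✗ · (2,5)B 2/3 ✓
Row 3: (3,1)R 2/3 ✓ · (3,3)B 1/4 ✗ · (3,4)B 3/5 ✓ · (3,5)R 1/4 ✗
Row 4: (4,2)R 1/2 ✗ · (4,4)R 1/4 ✗ · (4,5)B 1/3 ✗
For instance (0,1) has only 1/3 same-type neighbors, below 3/5.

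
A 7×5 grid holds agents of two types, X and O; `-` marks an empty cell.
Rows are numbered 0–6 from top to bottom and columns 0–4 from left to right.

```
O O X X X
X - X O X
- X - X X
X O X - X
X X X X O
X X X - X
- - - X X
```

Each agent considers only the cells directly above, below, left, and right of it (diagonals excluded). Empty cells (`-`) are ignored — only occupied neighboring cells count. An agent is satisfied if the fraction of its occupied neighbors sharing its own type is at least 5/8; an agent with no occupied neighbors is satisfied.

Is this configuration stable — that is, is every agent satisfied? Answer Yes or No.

No

(0,0)O 1/2 ✗
(0,1)O 1/2 ✗
(0,2)X 2/3 ✓
(0,3)X 2/3 ✓
(0,4)X 2/2 ✓
(1,0)X 0/1 ✗
(1,2)X 1/2 ✗
(1,3)O 0/4 ✗
(1,4)X 2/3 ✓
(2,1)X 0/1 ✗
(2,3)X 1/2 ✗
(2,4)X 3/3 ✓
(3,0)X 1/2 ✗
(3,1)O 0/4 ✗
(3,2)X 1/2 ✗
(3,4)X 1/2 ✗
(4,0)X 3/3 ✓
(4,1)X 3/4 ✓
(4,2)X 4/4 ✓
(4,3)X 1/2 ✗
(4,4)O 0/3 ✗
(5,0)X 2/2 ✓
(5,1)X 3/3 ✓
(5,2)X 2/2 ✓
(5,4)X 1/2 ✗
(6,3)X 1/1 ✓
(6,4)X 2/2 ✓
For instance (0,0) has only 1/2 same-type neighbors, below 5/8.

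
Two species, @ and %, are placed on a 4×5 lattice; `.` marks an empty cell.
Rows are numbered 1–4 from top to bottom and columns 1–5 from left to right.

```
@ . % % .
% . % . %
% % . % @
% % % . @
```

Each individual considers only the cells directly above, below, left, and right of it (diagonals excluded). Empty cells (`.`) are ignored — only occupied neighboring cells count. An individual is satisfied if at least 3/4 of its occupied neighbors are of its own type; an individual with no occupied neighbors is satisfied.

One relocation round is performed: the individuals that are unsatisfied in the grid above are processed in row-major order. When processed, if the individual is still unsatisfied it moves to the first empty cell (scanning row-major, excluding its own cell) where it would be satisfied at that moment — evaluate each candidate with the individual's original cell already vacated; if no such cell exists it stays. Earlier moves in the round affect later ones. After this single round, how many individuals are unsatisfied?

Initially unsatisfied (in order): (1,1), (2,1), (2,5), (3,4), (3,5).
  (1,1): no empty cell satisfies it; stays.
  (2,1) → (1,5).
  (2,5) → (2,2).
  (3,4) → (2,4).
  (3,5): now satisfied by earlier moves; stays.
Resulting grid:
@ . % % %
. % % % .
% % . . @
% % % . @
All satisfied now.

0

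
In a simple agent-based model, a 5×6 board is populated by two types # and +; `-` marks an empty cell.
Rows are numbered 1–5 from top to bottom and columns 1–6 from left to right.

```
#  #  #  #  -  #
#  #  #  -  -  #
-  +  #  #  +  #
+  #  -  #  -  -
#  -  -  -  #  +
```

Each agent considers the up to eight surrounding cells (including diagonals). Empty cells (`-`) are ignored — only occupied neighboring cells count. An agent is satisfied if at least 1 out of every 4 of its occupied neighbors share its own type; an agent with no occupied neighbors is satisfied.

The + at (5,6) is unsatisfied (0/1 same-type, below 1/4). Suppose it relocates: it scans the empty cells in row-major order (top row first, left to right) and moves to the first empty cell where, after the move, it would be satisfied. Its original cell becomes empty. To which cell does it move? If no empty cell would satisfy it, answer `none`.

Vacating (5,6). Empty cells in order:
  (1,5): 0/3 same-type → still unsatisfied.
  (2,4): 1/6 same-type → still unsatisfied.
  (2,5): 1/6 same-type → still unsatisfied.
  (3,1): 2/5 same-type → satisfied — stop here.

(3,1)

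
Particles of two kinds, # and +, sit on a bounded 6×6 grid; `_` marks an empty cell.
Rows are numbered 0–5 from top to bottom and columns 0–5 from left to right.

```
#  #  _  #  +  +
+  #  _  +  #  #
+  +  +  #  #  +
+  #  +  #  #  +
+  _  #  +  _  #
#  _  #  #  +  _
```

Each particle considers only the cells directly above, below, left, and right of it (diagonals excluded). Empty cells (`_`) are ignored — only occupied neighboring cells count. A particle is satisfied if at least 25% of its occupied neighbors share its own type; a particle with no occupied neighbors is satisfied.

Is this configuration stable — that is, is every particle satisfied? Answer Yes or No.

No

Row 0: (0,0)# 1/2 ok · (0,1)# 2/2 ok · (0,3)# 0/2 unhappy · (0,4)+ 1/3 ok · (0,5)+ 1/2 ok
Row 1: (1,0)+ 1/3 ok · (1,1)# 1/3 ok · (1,3)+ 0/3 unhappy · (1,4)# 2/4 ok · (1,5)# 1/3 ok
Row 2: (2,0)+ 3/3 ok · (2,1)+ 2/4 ok · (2,2)+ 2/3 ok · (2,3)# 2/4 ok · (2,4)# 3/4 ok · (2,5)+ 1/3 ok
Row 3: (3,0)+ 2/3 ok · (3,1)# 0/3 unhappy · (3,2)+ 1/4 ok · (3,3)# 2/4 ok · (3,4)# 2/3 ok · (3,5)+ 1/3 ok
Row 4: (4,0)+ 1/2 ok · (4,2)# 1/3 ok · (4,3)+ 0/3 unhappy · (4,5)# 0/1 unhappy
Row 5: (5,0)# 0/1 unhappy · (5,2)# 2/2 ok · (5,3)# 1/3 ok · (5,4)+ 0/1 unhappy
For instance (0,3) has only 0/2 same-type neighbors, below 1/4.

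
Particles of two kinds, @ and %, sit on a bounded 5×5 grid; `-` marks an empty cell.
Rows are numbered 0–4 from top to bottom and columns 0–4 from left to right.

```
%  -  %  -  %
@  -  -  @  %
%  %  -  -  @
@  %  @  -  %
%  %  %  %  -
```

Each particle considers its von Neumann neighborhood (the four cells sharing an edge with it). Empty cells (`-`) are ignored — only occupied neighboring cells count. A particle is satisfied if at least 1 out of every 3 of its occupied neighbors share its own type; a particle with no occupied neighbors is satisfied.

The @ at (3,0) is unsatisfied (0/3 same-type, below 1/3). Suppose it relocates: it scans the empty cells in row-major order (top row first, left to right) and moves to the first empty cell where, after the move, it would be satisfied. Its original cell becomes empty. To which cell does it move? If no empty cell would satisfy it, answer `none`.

(0,3)

Vacating (3,0). Empty cells in order:
  (0,1): 0/2 same-type → still unsatisfied.
  (0,3): 1/3 same-type → satisfied — stop here.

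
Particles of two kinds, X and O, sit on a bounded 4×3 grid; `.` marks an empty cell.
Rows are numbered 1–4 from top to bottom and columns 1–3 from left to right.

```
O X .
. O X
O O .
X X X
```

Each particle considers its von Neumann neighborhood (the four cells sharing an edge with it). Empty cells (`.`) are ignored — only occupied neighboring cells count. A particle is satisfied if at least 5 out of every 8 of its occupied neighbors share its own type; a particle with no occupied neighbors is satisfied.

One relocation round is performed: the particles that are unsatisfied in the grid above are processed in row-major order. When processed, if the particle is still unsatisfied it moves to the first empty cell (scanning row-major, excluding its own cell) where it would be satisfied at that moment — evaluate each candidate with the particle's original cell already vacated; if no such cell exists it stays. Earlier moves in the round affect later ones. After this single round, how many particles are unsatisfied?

Initially unsatisfied (in order): (1,1), (1,2), (2,2), (2,3), (3,1), (4,1).
  (1,1) → (2,1).
  (1,2) → (1,3).
  (2,2): now satisfied by earlier moves; stays.
  (2,3): no empty cell satisfies it; stays.
  (3,1): now satisfied by earlier moves; stays.
  (4,1) → (3,3).
Resulting grid:
. . X
O O X
O O X
. X X
Unsatisfied now: (3,2), (4,2).

2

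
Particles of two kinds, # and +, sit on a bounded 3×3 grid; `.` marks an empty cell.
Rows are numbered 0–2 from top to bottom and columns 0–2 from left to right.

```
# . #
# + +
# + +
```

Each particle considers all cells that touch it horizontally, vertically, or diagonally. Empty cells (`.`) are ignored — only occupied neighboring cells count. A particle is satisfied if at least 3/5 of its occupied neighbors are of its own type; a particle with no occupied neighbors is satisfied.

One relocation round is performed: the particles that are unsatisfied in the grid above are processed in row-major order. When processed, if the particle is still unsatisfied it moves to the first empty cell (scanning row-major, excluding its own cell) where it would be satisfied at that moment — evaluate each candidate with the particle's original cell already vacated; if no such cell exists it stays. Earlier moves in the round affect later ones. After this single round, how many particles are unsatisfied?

Initially unsatisfied (in order): (0,0), (0,2), (1,0), (1,1), (2,0).
  (0,0): no empty cell satisfies it; stays.
  (0,2): no empty cell satisfies it; stays.
  (1,0): no empty cell satisfies it; stays.
  (1,1): no empty cell satisfies it; stays.
  (2,0) → (0,1).
Resulting grid:
# # #
# + +
. + +
Unsatisfied now: (0,2), (1,0), (1,1).

3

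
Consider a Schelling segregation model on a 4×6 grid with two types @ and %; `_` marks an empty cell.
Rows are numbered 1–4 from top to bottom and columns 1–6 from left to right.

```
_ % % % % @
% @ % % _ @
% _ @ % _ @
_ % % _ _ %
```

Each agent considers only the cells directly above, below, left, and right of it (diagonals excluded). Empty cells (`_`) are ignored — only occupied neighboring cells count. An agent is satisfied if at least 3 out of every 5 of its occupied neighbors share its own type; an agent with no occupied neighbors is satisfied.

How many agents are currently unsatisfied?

11

Row 1: (1,2)% 1/2 not · (1,3)% 3/3 satisfied · (1,4)% 3/3 satisfied · (1,5)% 1/2 not · (1,6)@ 1/2 not
Row 2: (2,1)% 1/2 not · (2,2)@ 0/3 not · (2,3)% 2/4 not · (2,4)% 3/3 satisfied · (2,6)@ 2/2 satisfied
Row 3: (3,1)% 1/1 satisfied · (3,3)@ 0/3 not · (3,4)% 1/2 not · (3,6)@ 1/2 not
Row 4: (4,2)% 1/1 satisfied · (4,3)% 1/2 not · (4,6)% 0/1 not
Unsatisfied: (1,2), (1,5), (1,6), (2,1), (2,2), (2,3), (3,3), (3,4), (3,6), (4,3), (4,6) — 11 in total.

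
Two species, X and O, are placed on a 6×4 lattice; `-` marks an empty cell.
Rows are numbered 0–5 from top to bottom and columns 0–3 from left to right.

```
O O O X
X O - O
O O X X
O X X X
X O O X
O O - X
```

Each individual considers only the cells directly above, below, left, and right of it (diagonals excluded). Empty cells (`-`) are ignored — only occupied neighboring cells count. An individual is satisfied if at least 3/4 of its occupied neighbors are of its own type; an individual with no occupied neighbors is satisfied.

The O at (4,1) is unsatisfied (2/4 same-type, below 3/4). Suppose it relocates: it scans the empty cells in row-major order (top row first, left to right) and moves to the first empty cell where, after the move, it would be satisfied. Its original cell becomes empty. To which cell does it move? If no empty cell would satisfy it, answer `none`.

(1,2)

Vacating (4,1). Empty cells in order:
  (1,2): 3/4 same-type → satisfied — stop here.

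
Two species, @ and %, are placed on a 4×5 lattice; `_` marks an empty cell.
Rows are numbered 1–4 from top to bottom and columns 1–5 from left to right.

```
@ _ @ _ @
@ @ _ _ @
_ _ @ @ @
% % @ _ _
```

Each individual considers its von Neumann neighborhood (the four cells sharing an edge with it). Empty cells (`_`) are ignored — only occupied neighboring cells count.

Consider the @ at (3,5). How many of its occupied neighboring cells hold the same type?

2

Occupied neighbors of (3,5): (2,5)=@, (3,4)=@.
Same type (@): 2 of 2.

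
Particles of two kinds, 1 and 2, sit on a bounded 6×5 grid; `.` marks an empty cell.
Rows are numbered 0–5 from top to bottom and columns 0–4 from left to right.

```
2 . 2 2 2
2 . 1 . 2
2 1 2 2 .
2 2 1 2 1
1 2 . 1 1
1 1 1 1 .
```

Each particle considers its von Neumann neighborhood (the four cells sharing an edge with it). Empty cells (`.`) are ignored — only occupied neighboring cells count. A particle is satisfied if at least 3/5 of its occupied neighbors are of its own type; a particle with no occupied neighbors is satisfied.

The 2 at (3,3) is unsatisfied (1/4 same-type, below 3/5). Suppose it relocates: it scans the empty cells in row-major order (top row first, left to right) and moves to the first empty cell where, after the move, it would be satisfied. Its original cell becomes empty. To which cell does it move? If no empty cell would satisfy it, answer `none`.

(0,1)

Vacating (3,3). Empty cells in order:
  (0,1): 2/2 same-type → satisfied — stop here.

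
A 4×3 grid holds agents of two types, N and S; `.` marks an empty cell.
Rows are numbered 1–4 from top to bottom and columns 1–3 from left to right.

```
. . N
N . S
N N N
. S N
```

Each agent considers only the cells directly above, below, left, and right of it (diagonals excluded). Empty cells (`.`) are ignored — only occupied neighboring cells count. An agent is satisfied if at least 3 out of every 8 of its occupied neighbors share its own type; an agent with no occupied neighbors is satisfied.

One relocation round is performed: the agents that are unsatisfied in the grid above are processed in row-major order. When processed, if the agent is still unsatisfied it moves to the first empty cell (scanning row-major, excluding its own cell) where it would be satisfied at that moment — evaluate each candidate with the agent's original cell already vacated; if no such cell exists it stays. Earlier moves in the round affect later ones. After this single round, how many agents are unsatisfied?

Initially unsatisfied (in order): (1,3), (2,3), (4,2).
  (1,3) → (1,1).
  (2,3) → (1,3).
  (4,2) → (1,2).
Resulting grid:
N S S
N . .
N N N
. . N
All satisfied now.

0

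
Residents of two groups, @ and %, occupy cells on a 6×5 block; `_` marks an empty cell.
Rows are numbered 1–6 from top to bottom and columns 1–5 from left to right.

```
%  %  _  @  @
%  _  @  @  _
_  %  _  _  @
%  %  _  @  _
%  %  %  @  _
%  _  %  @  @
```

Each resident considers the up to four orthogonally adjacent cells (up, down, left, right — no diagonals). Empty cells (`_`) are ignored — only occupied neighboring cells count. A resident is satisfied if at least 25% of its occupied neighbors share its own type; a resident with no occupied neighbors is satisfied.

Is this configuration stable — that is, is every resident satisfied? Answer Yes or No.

(1,1)% 2/2 ok
(1,2)% 1/1 ok
(1,4)@ 2/2 ok
(1,5)@ 1/1 ok
(2,1)% 1/1 ok
(2,3)@ 1/1 ok
(2,4)@ 2/2 ok
(3,2)% 1/1 ok
(3,5)@ 0/0 ok
(4,1)% 2/2 ok
(4,2)% 3/3 ok
(4,4)@ 1/1 ok
(5,1)% 3/3 ok
(5,2)% 3/3 ok
(5,3)% 2/3 ok
(5,4)@ 2/3 ok
(6,1)% 1/1 ok
(6,3)% 1/2 ok
(6,4)@ 2/3 ok
(6,5)@ 1/1 ok
All meet the threshold, so the configuration is stable.

Yes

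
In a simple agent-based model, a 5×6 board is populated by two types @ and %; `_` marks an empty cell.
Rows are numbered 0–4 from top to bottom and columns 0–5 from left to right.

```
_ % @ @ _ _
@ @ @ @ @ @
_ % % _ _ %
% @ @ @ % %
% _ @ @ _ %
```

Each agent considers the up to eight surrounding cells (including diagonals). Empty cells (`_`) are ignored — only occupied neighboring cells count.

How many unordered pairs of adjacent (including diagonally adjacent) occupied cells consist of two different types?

21

Scan each occupied cell's neighbors to the right and below (and the two forward diagonals) so each pair is counted once.
From row 0: 4 unlike of 11 pairs (running 4/11).
From row 1: 8 unlike of 13 pairs (running 12/24).
From row 2: 5 unlike of 9 pairs (running 17/33).
From row 3: 4 unlike of 15 pairs (running 21/48).
From row 4: 0 unlike of 1 pairs (running 21/49).
Total adjacent occupied pairs: 49; unlike-type pairs: 21.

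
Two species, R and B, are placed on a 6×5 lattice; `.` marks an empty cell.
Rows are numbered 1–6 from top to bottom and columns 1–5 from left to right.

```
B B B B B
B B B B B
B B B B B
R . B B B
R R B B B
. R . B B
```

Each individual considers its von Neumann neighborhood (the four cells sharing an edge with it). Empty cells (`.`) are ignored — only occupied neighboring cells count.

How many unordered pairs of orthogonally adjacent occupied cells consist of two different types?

Scan each occupied cell's neighbors to the right and below so each pair is counted once.
From row 1: 0 unlike of 9 pairs (running 0/9).
From row 2: 0 unlike of 9 pairs (running 0/18).
From row 3: 1 unlike of 8 pairs (running 1/26).
From row 4: 0 unlike of 6 pairs (running 1/32).
From row 5: 1 unlike of 7 pairs (running 2/39).
From row 6: 0 unlike of 1 pairs (running 2/40).
Total adjacent occupied pairs: 40; unlike-type pairs: 2.

2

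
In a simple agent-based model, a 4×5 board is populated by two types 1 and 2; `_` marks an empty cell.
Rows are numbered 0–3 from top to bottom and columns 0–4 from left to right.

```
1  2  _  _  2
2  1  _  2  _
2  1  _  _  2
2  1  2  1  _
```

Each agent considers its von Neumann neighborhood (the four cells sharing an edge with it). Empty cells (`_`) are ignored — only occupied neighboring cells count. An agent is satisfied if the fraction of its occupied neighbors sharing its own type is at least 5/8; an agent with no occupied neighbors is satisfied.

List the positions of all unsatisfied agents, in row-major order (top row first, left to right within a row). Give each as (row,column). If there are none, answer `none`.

(0,0), (0,1), (1,0), (1,1), (3,0), (3,1), (3,2), (3,3)

Row 0: (0,0)1 0/2 ✗ · (0,1)2 0/2 ✗ · (0,4)2 0/0 ✓
Row 1: (1,0)2 1/3 ✗ · (1,1)1 1/3 ✗ · (1,3)2 0/0 ✓
Row 2: (2,0)2 2/3 ✓ · (2,1)1 2/3 ✓ · (2,4)2 0/0 ✓
Row 3: (3,0)2 1/2 ✗ · (3,1)1 1/3 ✗ · (3,2)2 0/2 ✗ · (3,3)1 0/1 ✗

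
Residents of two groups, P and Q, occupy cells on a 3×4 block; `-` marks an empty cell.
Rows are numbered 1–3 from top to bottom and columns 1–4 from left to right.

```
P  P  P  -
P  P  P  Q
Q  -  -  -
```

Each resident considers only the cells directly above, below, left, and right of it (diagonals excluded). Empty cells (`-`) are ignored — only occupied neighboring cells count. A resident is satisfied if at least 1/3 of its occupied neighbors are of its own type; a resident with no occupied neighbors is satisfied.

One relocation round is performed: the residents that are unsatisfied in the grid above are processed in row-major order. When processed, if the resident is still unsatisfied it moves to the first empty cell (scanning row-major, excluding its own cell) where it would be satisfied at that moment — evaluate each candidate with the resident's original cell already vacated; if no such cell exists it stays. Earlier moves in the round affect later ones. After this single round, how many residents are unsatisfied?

0

Initially unsatisfied (in order): (2,4), (3,1).
  (2,4) → (3,2).
  (3,1): now satisfied by earlier moves; stays.
Resulting grid:
P P P -
P P P -
Q Q - -
All satisfied now.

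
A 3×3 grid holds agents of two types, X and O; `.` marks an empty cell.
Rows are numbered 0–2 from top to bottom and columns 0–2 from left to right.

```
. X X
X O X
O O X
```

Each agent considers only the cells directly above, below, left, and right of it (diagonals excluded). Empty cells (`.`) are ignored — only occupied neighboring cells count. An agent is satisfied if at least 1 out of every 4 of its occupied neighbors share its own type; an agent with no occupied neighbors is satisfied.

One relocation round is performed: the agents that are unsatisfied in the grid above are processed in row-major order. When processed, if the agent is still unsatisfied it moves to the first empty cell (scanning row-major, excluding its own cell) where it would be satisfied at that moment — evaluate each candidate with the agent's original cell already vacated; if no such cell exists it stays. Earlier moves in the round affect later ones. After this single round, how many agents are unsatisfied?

0

Initially unsatisfied (in order): (1,0).
  (1,0) → (0,0).
Resulting grid:
X X X
. O X
O O X
All satisfied now.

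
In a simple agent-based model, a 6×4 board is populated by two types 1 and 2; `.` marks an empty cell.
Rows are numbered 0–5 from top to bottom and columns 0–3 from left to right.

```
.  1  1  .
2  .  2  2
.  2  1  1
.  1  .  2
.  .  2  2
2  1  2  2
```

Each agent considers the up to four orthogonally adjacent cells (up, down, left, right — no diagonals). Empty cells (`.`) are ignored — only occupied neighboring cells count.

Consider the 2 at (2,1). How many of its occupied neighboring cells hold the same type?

0

Occupied neighbors of (2,1): (3,1)=1, (2,2)=1.
Same type (2): 0 of 2.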